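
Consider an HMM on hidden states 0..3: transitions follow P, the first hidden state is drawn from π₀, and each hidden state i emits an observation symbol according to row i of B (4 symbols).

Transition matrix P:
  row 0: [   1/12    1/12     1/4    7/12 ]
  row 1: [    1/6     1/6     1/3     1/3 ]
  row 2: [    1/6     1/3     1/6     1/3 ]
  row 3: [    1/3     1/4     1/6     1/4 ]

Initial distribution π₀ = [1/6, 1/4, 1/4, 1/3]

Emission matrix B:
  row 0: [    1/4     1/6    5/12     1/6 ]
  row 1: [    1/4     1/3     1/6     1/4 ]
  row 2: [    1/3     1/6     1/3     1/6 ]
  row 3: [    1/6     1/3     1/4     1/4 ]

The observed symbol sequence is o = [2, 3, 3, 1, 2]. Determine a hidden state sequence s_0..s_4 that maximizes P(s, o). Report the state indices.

path = [0, 3, 0, 3, 0]

t=0: δ = [6.944e-02, 4.167e-02, 8.333e-02, 8.333e-02]  (obs o_0=2)
t=1: δ = [4.630e-03, 6.944e-03, 2.894e-03, 1.013e-02]  ψ = [3, 2, 0, 0]  (obs o_1=3)
t=2: δ = [5.626e-04, 6.330e-04, 3.858e-04, 6.752e-04]  ψ = [3, 3, 1, 0]  (obs o_2=3)
t=3: δ = [3.751e-05, 5.626e-05, 3.516e-05, 1.094e-04]  ψ = [3, 3, 1, 0]  (obs o_3=1)
t=4: δ = [1.519e-05, 4.558e-06, 6.251e-06, 6.838e-06]  ψ = [3, 3, 1, 3]  (obs o_4=2)
backtrack: best end state = 0; path = [0, 3, 0, 3, 0]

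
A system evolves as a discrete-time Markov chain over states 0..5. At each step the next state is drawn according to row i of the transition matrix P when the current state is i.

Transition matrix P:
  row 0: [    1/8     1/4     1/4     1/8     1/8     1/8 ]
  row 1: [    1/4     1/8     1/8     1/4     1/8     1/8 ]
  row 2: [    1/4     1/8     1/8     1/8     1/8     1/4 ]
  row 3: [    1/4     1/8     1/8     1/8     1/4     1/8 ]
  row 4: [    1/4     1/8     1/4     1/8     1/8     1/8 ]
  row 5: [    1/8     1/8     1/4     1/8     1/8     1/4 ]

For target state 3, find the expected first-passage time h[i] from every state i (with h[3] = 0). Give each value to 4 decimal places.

h = [6.8576, 6.0847, 6.9557, 0.0000, 6.9542, 6.9680]

First-step conditioning: h[3] = 0; for i ≠ 3, h[i] = 1 + Σ_k P[i][k]·h[k].
  h[0] = 1 + 1/8·h[0] + 1/4·h[1] + 1/4·h[2] + 1/8·h[4] + 1/8·h[5]
  h[1] = 1 + 1/4·h[0] + 1/8·h[1] + 1/8·h[2] + 1/8·h[4] + 1/8·h[5]
  h[2] = 1 + 1/4·h[0] + 1/8·h[1] + 1/8·h[2] + 1/8·h[4] + 1/4·h[5]
  h[4] = 1 + 1/4·h[0] + 1/8·h[1] + 1/4·h[2] + 1/8·h[4] + 1/8·h[5]
  h[5] = 1 + 1/8·h[0] + 1/8·h[1] + 1/4·h[2] + 1/8·h[4] + 1/4·h[5]
Solving the 5×5 linear system over states ≠ 3 gives exactly h = [35776/5217, 31744/5217, 12096/1739, 0, 36280/5217, 36352/5217] (h[3] = 0 is the target).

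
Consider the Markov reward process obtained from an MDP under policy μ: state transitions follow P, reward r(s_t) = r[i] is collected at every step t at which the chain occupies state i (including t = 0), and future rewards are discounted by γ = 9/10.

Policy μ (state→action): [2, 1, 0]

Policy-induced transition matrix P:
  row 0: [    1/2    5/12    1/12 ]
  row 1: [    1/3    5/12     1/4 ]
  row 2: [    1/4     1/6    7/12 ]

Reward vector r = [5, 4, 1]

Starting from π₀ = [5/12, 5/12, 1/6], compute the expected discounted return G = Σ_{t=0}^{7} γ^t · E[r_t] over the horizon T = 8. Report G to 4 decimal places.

G = 20.6868

t=0: π = [0.4167, 0.4167, 0.1667], E[r] = 3.9167, γ^t·E[r] = 3.916667, running G = 3.916667
t=1: π = [0.3889, 0.3750, 0.2361], E[r] = 3.6806, γ^t·E[r] = 3.312500, running G = 7.229167
t=2: π = [0.3785, 0.3576, 0.2639], E[r] = 3.5868, γ^t·E[r] = 2.905313, running G = 10.134479
t=3: π = [0.3744, 0.3507, 0.2749], E[r] = 3.5498, γ^t·E[r] = 2.587781, running G = 12.722260
t=4: π = [0.3728, 0.3479, 0.2792], E[r] = 3.5352, γ^t·E[r] = 2.319416, running G = 15.041676
t=5: π = [0.3722, 0.3469, 0.2809], E[r] = 3.5294, γ^t·E[r] = 2.084071, running G = 17.125748
t=6: π = [0.3720, 0.3464, 0.2816], E[r] = 3.5271, γ^t·E[r] = 1.874457, running G = 19.000204
t=7: π = [0.3719, 0.3463, 0.2819], E[r] = 3.5262, γ^t·E[r] = 1.686582, running G = 20.686787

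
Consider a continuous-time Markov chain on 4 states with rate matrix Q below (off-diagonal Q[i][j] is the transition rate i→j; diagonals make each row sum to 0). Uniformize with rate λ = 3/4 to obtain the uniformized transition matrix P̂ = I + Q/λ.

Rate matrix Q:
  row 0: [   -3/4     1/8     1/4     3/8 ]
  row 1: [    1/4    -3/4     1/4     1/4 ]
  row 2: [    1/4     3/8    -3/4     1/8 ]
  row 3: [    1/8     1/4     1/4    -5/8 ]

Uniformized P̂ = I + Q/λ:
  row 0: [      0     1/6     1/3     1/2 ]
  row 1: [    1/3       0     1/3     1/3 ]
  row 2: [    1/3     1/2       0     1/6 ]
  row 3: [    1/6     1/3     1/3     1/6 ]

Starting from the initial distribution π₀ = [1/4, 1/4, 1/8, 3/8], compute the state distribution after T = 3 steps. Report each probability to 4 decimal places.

π = [0.2147, 0.2442, 0.2546, 0.2865]

t=0: π = [0.2500, 0.2500, 0.1250, 0.3750]
t=1: π = [0.1875, 0.2292, 0.2917, 0.2917]
t=2: π = [0.2222, 0.2743, 0.2361, 0.2674]
t=3: π = [0.2147, 0.2442, 0.2546, 0.2865]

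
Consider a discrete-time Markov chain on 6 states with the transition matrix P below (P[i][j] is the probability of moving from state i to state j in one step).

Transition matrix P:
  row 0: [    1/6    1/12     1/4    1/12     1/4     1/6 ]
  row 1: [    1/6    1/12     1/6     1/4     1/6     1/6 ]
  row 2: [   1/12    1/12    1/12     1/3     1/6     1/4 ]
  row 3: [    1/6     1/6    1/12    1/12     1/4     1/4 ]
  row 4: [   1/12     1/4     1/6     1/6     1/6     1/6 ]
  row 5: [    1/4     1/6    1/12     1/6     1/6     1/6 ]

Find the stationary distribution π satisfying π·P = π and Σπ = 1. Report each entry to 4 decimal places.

π = [0.1551, 0.1463, 0.1375, 0.1743, 0.1941, 0.1927]

Balance equations π_j = Σ_i π_i·P[i][j]:
  π_0 = 1/6·π_0 + 1/6·π_1 + 1/12·π_2 + 1/6·π_3 + 1/12·π_4 + 1/4·π_5
  π_1 = 1/12·π_0 + 1/12·π_1 + 1/12·π_2 + 1/6·π_3 + 1/4·π_4 + 1/6·π_5
  π_2 = 1/4·π_0 + 1/6·π_1 + 1/12·π_2 + 1/12·π_3 + 1/6·π_4 + 1/12·π_5
  π_3 = 1/12·π_0 + 1/4·π_1 + 1/3·π_2 + 1/12·π_3 + 1/6·π_4 + 1/6·π_5
  π_4 = 1/4·π_0 + 1/6·π_1 + 1/6·π_2 + 1/4·π_3 + 1/6·π_4 + 1/6·π_5
  normalize: π_0 + π_1 + π_2 + π_3 + π_4 + π_5 = 1
Solving the linear system gives exactly π = [16873/108800, 7957/54400, 2993/21760, 18967/108800, 33/170, 1233/6400].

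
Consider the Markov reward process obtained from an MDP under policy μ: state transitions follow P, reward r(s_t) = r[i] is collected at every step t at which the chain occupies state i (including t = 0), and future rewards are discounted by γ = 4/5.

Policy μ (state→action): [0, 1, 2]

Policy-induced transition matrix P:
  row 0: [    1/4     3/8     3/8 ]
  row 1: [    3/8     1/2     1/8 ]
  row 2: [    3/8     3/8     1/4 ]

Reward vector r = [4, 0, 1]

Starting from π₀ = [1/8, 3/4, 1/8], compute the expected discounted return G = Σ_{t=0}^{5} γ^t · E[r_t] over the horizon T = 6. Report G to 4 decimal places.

G = 4.8721

t=0: π = [0.1250, 0.7500, 0.1250], E[r] = 0.6250, γ^t·E[r] = 0.625000, running G = 0.625000
t=1: π = [0.3594, 0.4688, 0.1719], E[r] = 1.6094, γ^t·E[r] = 1.287500, running G = 1.912500
t=2: π = [0.3301, 0.4336, 0.2363], E[r] = 1.5566, γ^t·E[r] = 0.996250, running G = 2.908750
t=3: π = [0.3337, 0.4292, 0.2371], E[r] = 1.5720, γ^t·E[r] = 0.804875, running G = 3.713625
t=4: π = [0.3333, 0.4286, 0.2381], E[r] = 1.5712, γ^t·E[r] = 0.643563, running G = 4.357188
t=5: π = [0.3333, 0.4286, 0.2381], E[r] = 1.5714, γ^t·E[r] = 0.514929, running G = 4.872116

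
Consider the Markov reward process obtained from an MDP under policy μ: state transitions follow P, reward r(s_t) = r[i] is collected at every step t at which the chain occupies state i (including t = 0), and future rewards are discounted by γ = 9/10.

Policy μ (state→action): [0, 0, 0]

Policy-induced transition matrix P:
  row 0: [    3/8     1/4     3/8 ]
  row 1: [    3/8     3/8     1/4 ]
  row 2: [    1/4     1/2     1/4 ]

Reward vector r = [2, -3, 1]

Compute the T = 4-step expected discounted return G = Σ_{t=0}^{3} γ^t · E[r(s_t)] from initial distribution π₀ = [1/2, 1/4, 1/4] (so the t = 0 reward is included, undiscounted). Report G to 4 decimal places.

t=0: π = [0.5000, 0.2500, 0.2500], E[r] = 0.5000, γ^t·E[r] = 0.500000, running G = 0.500000
t=1: π = [0.3438, 0.3438, 0.3125], E[r] = -0.0313, γ^t·E[r] = -0.028125, running G = 0.471875
t=2: π = [0.3359, 0.3711, 0.2930], E[r] = -0.1484, γ^t·E[r] = -0.120234, running G = 0.351641
t=3: π = [0.3384, 0.3696, 0.2920], E[r] = -0.1401, γ^t·E[r] = -0.102160, running G = 0.249481

G = 0.2495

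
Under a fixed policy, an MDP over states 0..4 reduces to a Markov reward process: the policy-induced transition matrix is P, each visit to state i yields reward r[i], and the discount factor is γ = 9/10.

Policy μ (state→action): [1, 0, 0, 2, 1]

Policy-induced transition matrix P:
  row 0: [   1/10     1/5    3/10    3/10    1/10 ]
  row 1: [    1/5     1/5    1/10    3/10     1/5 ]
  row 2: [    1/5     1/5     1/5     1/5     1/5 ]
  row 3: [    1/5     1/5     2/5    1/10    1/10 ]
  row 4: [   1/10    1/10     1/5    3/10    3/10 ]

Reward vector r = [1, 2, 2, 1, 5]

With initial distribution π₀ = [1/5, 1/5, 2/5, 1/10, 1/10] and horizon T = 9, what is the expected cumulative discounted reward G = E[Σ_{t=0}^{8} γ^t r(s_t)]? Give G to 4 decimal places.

G = 12.9556

t=0: π = [0.2000, 0.2000, 0.4000, 0.1000, 0.1000], E[r] = 2.0000, γ^t·E[r] = 2.000000, running G = 2.000000
t=1: π = [0.1700, 0.1900, 0.2200, 0.2400, 0.1800], E[r] = 2.1300, γ^t·E[r] = 1.917000, running G = 3.917000
t=2: π = [0.1650, 0.1820, 0.2460, 0.2300, 0.1770], E[r] = 2.1360, γ^t·E[r] = 1.730160, running G = 5.647160
t=3: π = [0.1658, 0.1823, 0.2443, 0.2294, 0.1782], E[r] = 2.1394, γ^t·E[r] = 1.559623, running G = 7.206783
t=4: π = [0.1656, 0.1822, 0.2442, 0.2297, 0.1783], E[r] = 2.1396, γ^t·E[r] = 1.403798, running G = 8.610581
t=5: π = [0.1656, 0.1822, 0.2443, 0.2296, 0.1783], E[r] = 2.1397, γ^t·E[r] = 1.263444, running G = 9.874025
t=6: π = [0.1656, 0.1822, 0.2443, 0.2296, 0.1783], E[r] = 2.1397, γ^t·E[r] = 1.137104, running G = 11.011129
t=7: π = [0.1656, 0.1822, 0.2443, 0.2296, 0.1783], E[r] = 2.1397, γ^t·E[r] = 1.023394, running G = 12.034524
t=8: π = [0.1656, 0.1822, 0.2443, 0.2296, 0.1783], E[r] = 2.1397, γ^t·E[r] = 0.921055, running G = 12.955578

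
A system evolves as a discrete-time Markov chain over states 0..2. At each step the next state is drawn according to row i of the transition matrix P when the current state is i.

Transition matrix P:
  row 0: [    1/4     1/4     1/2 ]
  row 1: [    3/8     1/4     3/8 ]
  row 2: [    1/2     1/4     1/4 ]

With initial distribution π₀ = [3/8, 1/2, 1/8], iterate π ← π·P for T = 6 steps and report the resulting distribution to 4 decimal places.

t=0: π = [0.3750, 0.5000, 0.1250]
t=1: π = [0.3438, 0.2500, 0.4063]
t=2: π = [0.3828, 0.2500, 0.3672]
t=3: π = [0.3730, 0.2500, 0.3770]
t=4: π = [0.3755, 0.2500, 0.3745]
t=5: π = [0.3749, 0.2500, 0.3751]
t=6: π = [0.3750, 0.2500, 0.3750]

π = [0.3750, 0.2500, 0.3750]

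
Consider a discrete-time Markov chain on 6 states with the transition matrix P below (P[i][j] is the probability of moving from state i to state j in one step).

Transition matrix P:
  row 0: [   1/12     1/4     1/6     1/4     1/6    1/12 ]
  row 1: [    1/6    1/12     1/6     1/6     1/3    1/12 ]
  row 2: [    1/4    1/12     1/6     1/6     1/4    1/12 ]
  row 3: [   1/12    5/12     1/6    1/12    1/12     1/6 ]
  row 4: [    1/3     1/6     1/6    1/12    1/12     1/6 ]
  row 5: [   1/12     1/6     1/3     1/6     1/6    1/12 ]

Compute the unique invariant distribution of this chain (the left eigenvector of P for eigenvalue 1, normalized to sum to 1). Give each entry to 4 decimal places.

Balance equations π_j = Σ_i π_i·P[i][j]:
  π_0 = 1/12·π_0 + 1/6·π_1 + 1/4·π_2 + 1/12·π_3 + 1/3·π_4 + 1/12·π_5
  π_1 = 1/4·π_0 + 1/12·π_1 + 1/12·π_2 + 5/12·π_3 + 1/6·π_4 + 1/6·π_5
  π_2 = 1/6·π_0 + 1/6·π_1 + 1/6·π_2 + 1/6·π_3 + 1/6·π_4 + 1/3·π_5
  π_3 = 1/4·π_0 + 1/6·π_1 + 1/6·π_2 + 1/12·π_3 + 1/12·π_4 + 1/6·π_5
  π_4 = 1/6·π_0 + 1/3·π_1 + 1/4·π_2 + 1/12·π_3 + 1/12·π_4 + 1/6·π_5
  normalize: π_0 + π_1 + π_2 + π_3 + π_4 + π_5 = 1
Solving the linear system gives exactly π = [10993/62373, 3919/20791, 11555/62373, 28657/187119, 34676/187119, 2319/20791].

π = [0.1762, 0.1885, 0.1853, 0.1531, 0.1853, 0.1115]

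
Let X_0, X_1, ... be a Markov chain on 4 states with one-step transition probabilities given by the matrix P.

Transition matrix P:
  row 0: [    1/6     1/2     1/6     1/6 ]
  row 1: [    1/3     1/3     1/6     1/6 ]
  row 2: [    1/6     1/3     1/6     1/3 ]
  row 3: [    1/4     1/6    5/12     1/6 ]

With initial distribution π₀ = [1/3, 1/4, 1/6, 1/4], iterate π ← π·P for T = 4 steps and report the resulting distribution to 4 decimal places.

π = [0.2401, 0.3396, 0.2173, 0.2030]

t=0: π = [0.3333, 0.2500, 0.1667, 0.2500]
t=1: π = [0.2292, 0.3472, 0.2292, 0.1944]
t=2: π = [0.2407, 0.3391, 0.2153, 0.2049]
t=3: π = [0.2403, 0.3393, 0.2179, 0.2025]
t=4: π = [0.2401, 0.3396, 0.2173, 0.2030]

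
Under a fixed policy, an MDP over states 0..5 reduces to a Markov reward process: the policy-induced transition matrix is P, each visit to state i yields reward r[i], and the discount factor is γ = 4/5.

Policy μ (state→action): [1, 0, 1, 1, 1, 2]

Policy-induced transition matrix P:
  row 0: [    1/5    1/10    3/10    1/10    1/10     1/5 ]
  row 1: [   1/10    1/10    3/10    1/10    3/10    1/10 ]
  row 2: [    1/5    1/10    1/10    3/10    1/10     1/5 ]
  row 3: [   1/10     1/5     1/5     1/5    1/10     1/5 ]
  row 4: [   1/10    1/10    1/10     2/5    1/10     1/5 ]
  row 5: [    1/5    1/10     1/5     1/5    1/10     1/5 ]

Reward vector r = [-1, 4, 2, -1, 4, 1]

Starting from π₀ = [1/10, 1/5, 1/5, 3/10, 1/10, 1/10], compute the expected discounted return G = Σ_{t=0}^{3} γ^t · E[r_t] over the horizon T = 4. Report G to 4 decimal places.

G = 3.7194

t=0: π = [0.1000, 0.2000, 0.2000, 0.3000, 0.1000, 0.1000], E[r] = 1.3000, γ^t·E[r] = 1.300000, running G = 1.300000
t=1: π = [0.1400, 0.1300, 0.2000, 0.2100, 0.1400, 0.1800], E[r] = 1.3100, γ^t·E[r] = 1.048000, running G = 2.348000
t=2: π = [0.1520, 0.1210, 0.1930, 0.2210, 0.1260, 0.1870], E[r] = 1.1880, γ^t·E[r] = 0.760320, running G = 3.108320
t=3: π = [0.1532, 0.1221, 0.1954, 0.2172, 0.1242, 0.1879], E[r] = 1.1935, γ^t·E[r] = 0.611072, running G = 3.719392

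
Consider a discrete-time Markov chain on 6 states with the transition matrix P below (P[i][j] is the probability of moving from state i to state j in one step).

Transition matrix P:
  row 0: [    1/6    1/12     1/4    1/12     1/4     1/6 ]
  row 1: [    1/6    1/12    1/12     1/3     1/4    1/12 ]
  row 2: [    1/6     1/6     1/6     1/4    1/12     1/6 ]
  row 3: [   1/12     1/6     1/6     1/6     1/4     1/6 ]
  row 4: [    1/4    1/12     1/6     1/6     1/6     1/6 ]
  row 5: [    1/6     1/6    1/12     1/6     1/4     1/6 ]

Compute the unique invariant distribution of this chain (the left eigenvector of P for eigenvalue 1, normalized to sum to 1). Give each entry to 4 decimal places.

Balance equations π_j = Σ_i π_i·P[i][j]:
  π_0 = 1/6·π_0 + 1/6·π_1 + 1/6·π_2 + 1/12·π_3 + 1/4·π_4 + 1/6·π_5
  π_1 = 1/12·π_0 + 1/12·π_1 + 1/6·π_2 + 1/6·π_3 + 1/12·π_4 + 1/6·π_5
  π_2 = 1/4·π_0 + 1/12·π_1 + 1/6·π_2 + 1/6·π_3 + 1/6·π_4 + 1/12·π_5
  π_3 = 1/12·π_0 + 1/3·π_1 + 1/4·π_2 + 1/6·π_3 + 1/6·π_4 + 1/6·π_5
  π_4 = 1/4·π_0 + 1/4·π_1 + 1/12·π_2 + 1/4·π_3 + 1/6·π_4 + 1/4·π_5
  normalize: π_0 + π_1 + π_2 + π_3 + π_4 + π_5 = 1
Solving the linear system gives exactly π = [45135/268129, 33518/268129, 42165/268129, 50027/268129, 55389/268129, 41895/268129].

π = [0.1683, 0.1250, 0.1573, 0.1866, 0.2066, 0.1562]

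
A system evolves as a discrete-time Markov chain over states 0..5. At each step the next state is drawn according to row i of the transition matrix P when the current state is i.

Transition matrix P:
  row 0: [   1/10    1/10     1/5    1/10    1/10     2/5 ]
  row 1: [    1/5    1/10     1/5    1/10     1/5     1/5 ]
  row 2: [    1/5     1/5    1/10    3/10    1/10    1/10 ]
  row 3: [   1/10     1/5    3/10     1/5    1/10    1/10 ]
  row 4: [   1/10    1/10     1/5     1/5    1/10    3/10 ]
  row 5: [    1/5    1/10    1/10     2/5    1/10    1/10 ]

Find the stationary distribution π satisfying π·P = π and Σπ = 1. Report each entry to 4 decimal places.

π = [0.1509, 0.1412, 0.1858, 0.2258, 0.1141, 0.1822]

Balance equations π_j = Σ_i π_i·P[i][j]:
  π_0 = 1/10·π_0 + 1/5·π_1 + 1/5·π_2 + 1/10·π_3 + 1/10·π_4 + 1/5·π_5
  π_1 = 1/10·π_0 + 1/10·π_1 + 1/5·π_2 + 1/5·π_3 + 1/10·π_4 + 1/10·π_5
  π_2 = 1/5·π_0 + 1/5·π_1 + 1/10·π_2 + 3/10·π_3 + 1/5·π_4 + 1/10·π_5
  π_3 = 1/10·π_0 + 1/10·π_1 + 3/10·π_2 + 1/5·π_3 + 1/5·π_4 + 2/5·π_5
  π_4 = 1/10·π_0 + 1/5·π_1 + 1/10·π_2 + 1/10·π_3 + 1/10·π_4 + 1/10·π_5
  normalize: π_0 + π_1 + π_2 + π_3 + π_4 + π_5 = 1
Solving the linear system gives exactly π = [1838/12179, 18911/133969, 24889/133969, 30252/133969, 15288/133969, 24411/133969].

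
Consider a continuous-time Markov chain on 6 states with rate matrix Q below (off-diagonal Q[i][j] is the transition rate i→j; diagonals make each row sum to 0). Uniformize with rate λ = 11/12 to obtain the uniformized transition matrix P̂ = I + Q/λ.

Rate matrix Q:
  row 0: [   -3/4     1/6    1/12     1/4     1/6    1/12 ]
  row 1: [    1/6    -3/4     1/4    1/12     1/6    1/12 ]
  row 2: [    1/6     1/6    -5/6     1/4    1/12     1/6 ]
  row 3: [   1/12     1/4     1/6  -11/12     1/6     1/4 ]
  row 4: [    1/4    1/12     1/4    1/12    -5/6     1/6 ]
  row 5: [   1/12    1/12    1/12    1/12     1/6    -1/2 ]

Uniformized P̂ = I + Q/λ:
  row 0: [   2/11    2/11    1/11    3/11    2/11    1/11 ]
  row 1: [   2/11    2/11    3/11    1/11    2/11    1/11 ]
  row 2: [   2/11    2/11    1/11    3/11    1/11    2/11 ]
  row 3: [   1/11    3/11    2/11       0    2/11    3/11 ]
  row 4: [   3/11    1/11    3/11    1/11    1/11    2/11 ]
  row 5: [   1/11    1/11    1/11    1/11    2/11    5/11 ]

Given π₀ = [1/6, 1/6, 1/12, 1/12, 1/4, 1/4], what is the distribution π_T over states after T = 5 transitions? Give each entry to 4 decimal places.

t=0: π = [0.1667, 0.1667, 0.0833, 0.0833, 0.2500, 0.2500]
t=1: π = [0.1742, 0.1439, 0.1742, 0.1288, 0.1515, 0.2273]
t=2: π = [0.1632, 0.1591, 0.1563, 0.1426, 0.1522, 0.2266]
t=3: π = [0.1621, 0.1603, 0.1605, 0.1361, 0.1538, 0.2273]
t=4: π = [0.1628, 0.1595, 0.1604, 0.1372, 0.1533, 0.2269]
t=5: π = [0.1627, 0.1597, 0.1603, 0.1372, 0.1533, 0.2269]

π = [0.1627, 0.1597, 0.1603, 0.1372, 0.1533, 0.2269]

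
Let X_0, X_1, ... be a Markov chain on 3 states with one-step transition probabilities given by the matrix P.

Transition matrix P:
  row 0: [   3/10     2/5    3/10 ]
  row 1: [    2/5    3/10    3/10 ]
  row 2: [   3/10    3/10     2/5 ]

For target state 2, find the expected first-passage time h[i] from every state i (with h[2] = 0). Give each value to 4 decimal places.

First-step conditioning: h[2] = 0; for i ≠ 2, h[i] = 1 + Σ_k P[i][k]·h[k].
  h[0] = 1 + 3/10·h[0] + 2/5·h[1]
  h[1] = 1 + 2/5·h[0] + 3/10·h[1]
Solving the 2×2 linear system over states ≠ 2 gives exactly h = [10/3, 10/3, 0] (h[2] = 0 is the target).

h = [3.3333, 3.3333, 0.0000]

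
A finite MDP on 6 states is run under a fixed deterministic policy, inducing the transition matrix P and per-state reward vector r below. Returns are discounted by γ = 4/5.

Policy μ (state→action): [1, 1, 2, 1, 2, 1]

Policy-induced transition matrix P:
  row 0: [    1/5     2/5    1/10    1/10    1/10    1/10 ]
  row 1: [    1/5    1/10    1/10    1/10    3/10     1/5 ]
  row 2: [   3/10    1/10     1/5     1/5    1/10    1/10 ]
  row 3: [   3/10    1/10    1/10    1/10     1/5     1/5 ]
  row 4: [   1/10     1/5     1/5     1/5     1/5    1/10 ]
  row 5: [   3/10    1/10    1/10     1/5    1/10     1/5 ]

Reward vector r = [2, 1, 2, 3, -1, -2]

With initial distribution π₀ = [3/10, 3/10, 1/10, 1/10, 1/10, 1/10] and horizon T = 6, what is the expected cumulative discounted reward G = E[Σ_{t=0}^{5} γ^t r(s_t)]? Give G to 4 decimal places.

t=0: π = [0.3000, 0.3000, 0.1000, 0.1000, 0.1000, 0.1000], E[r] = 1.1000, γ^t·E[r] = 1.100000, running G = 1.100000
t=1: π = [0.2200, 0.2000, 0.1200, 0.1300, 0.1800, 0.1500], E[r] = 0.7900, γ^t·E[r] = 0.632000, running G = 1.732000
t=2: π = [0.2220, 0.1840, 0.1300, 0.1450, 0.1710, 0.1480], E[r] = 0.8560, γ^t·E[r] = 0.547840, running G = 2.279840
t=3: π = [0.2252, 0.1837, 0.1301, 0.1449, 0.1684, 0.1477], E[r] = 0.8652, γ^t·E[r] = 0.442982, running G = 2.722822
t=4: π = [0.2254, 0.1844, 0.1299, 0.1446, 0.1681, 0.1476], E[r] = 0.8655, γ^t·E[r] = 0.354505, running G = 3.077327
t=5: π = [0.2254, 0.1844, 0.1298, 0.1446, 0.1681, 0.1477], E[r] = 0.8650, γ^t·E[r] = 0.283447, running G = 3.360774

G = 3.3608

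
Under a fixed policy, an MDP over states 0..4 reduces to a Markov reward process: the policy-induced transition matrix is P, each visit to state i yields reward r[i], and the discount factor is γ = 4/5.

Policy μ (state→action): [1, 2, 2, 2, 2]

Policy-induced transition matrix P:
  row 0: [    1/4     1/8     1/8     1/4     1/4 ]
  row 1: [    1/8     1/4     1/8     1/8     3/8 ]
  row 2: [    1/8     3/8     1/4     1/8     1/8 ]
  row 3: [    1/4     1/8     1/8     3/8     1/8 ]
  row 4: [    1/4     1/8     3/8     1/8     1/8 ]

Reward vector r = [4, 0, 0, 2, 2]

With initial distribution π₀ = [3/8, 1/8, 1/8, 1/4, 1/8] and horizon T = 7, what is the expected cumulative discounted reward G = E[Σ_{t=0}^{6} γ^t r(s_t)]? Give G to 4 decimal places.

t=0: π = [0.3750, 0.1250, 0.1250, 0.2500, 0.1250], E[r] = 2.2500, γ^t·E[r] = 2.250000, running G = 2.250000
t=1: π = [0.2188, 0.1719, 0.1719, 0.2344, 0.2031], E[r] = 1.7500, γ^t·E[r] = 1.400000, running G = 3.650000
t=2: π = [0.2070, 0.1895, 0.1973, 0.2109, 0.1953], E[r] = 1.6406, γ^t·E[r] = 1.050000, running G = 4.700000
t=3: π = [0.2017, 0.1980, 0.1985, 0.2036, 0.1982], E[r] = 1.6104, γ^t·E[r] = 0.824500, running G = 5.524500
t=4: π = [0.2004, 0.1994, 0.1994, 0.2011, 0.1997], E[r] = 1.6034, γ^t·E[r] = 0.656750, running G = 6.181250
t=5: π = [0.2002, 0.1998, 0.1998, 0.2003, 0.1999], E[r] = 1.6011, γ^t·E[r] = 0.524645, running G = 6.705895
t=6: π = [0.2000, 0.1999, 0.2000, 0.2001, 0.2000], E[r] = 1.6003, γ^t·E[r] = 0.419515, running G = 7.125410

G = 7.1254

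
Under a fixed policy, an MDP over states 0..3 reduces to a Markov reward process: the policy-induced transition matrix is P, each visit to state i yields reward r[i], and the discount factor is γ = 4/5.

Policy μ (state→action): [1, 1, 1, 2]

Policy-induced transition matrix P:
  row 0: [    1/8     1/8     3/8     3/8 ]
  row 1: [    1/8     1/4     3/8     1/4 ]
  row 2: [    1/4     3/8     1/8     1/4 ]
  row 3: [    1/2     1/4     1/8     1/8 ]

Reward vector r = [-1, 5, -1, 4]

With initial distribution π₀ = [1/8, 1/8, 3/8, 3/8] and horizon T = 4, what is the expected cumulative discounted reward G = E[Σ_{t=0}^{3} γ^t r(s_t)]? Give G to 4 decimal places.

G = 5.0500

t=0: π = [0.1250, 0.1250, 0.3750, 0.3750], E[r] = 1.6250, γ^t·E[r] = 1.625000, running G = 1.625000
t=1: π = [0.3125, 0.2813, 0.1875, 0.2188], E[r] = 1.7813, γ^t·E[r] = 1.425000, running G = 3.050000
t=2: π = [0.2305, 0.2344, 0.2734, 0.2617], E[r] = 1.7148, γ^t·E[r] = 1.097500, running G = 4.147500
t=3: π = [0.2573, 0.2554, 0.2412, 0.2461], E[r] = 1.7627, γ^t·E[r] = 0.902500, running G = 5.050000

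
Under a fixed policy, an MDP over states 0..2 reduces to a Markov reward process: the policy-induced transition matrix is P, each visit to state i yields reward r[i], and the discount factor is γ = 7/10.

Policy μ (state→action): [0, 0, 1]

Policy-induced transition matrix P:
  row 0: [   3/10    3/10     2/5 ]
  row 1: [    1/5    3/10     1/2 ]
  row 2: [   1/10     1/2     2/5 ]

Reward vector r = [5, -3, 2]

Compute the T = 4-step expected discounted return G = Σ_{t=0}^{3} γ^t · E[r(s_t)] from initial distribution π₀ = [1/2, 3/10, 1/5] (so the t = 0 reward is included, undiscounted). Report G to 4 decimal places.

t=0: π = [0.5000, 0.3000, 0.2000], E[r] = 2.0000, γ^t·E[r] = 2.000000, running G = 2.000000
t=1: π = [0.2300, 0.3400, 0.4300], E[r] = 0.9900, γ^t·E[r] = 0.693000, running G = 2.693000
t=2: π = [0.1800, 0.3860, 0.4340], E[r] = 0.6100, γ^t·E[r] = 0.298900, running G = 2.991900
t=3: π = [0.1746, 0.3868, 0.4386], E[r] = 0.5898, γ^t·E[r] = 0.202301, running G = 3.194201

G = 3.1942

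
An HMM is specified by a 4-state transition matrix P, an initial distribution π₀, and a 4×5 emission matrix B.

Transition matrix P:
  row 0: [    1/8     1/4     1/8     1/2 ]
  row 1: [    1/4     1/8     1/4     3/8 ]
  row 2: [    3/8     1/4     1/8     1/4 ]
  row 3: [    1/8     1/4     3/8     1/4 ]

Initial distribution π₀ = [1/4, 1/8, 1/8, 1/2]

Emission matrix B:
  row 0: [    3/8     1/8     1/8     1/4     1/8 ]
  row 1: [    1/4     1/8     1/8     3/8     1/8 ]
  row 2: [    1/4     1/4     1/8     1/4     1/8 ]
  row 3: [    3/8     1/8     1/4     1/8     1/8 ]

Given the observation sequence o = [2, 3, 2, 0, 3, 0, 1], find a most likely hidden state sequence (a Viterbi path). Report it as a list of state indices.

path = [3, 1, 3, 2, 0, 3, 2]

t=0: δ = [3.125e-02, 1.562e-02, 1.562e-02, 1.250e-01]  (obs o_0=2)
t=1: δ = [3.906e-03, 1.172e-02, 1.172e-02, 3.906e-03]  ψ = [3, 3, 3, 3]  (obs o_1=3)
t=2: δ = [5.493e-04, 3.662e-04, 3.662e-04, 1.099e-03]  ψ = [2, 2, 1, 1]  (obs o_2=2)
t=3: δ = [5.150e-05, 6.866e-05, 1.030e-04, 1.030e-04]  ψ = [2, 3, 3, 0]  (obs o_3=0)
t=4: δ = [9.656e-06, 9.656e-06, 9.656e-06, 3.219e-06]  ψ = [2, 2, 3, 0]  (obs o_4=3)
t=5: δ = [1.358e-06, 6.035e-07, 6.035e-07, 1.810e-06]  ψ = [2, 0, 1, 0]  (obs o_5=0)
t=6: δ = [2.829e-08, 5.658e-08, 1.697e-07, 8.487e-08]  ψ = [2, 3, 3, 0]  (obs o_6=1)
backtrack: best end state = 2; path = [3, 1, 3, 2, 0, 3, 2]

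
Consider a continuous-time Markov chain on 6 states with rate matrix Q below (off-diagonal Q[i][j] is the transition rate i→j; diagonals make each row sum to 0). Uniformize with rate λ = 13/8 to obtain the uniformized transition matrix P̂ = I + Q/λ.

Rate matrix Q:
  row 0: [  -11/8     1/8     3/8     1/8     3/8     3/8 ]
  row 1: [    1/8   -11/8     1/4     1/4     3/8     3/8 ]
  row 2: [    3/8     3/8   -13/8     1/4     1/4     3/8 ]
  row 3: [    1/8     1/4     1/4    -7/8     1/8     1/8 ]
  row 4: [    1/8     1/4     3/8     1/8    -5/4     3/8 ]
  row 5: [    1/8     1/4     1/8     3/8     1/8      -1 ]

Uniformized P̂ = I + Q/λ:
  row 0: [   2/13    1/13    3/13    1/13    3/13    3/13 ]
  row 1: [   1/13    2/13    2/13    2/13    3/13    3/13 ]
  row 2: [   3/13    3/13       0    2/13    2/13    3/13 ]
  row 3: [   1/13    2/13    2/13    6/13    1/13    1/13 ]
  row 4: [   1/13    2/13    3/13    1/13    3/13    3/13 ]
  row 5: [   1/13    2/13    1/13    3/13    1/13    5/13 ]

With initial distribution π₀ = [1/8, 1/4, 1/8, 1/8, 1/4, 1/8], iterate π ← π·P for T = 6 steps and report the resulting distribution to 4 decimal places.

π = [0.1058, 0.1561, 0.1349, 0.2195, 0.1508, 0.2329]

t=0: π = [0.1250, 0.2500, 0.1250, 0.1250, 0.2500, 0.1250]
t=1: π = [0.1058, 0.1538, 0.1538, 0.1731, 0.1827, 0.2308]
t=2: π = [0.1087, 0.1575, 0.1346, 0.2027, 0.1568, 0.2396]
t=3: π = [0.1060, 0.1558, 0.1351, 0.2142, 0.1524, 0.2365]
t=4: π = [0.1059, 0.1561, 0.1347, 0.2181, 0.1510, 0.2342]
t=5: π = [0.1058, 0.1561, 0.1349, 0.2192, 0.1508, 0.2332]
t=6: π = [0.1058, 0.1561, 0.1349, 0.2195, 0.1508, 0.2329]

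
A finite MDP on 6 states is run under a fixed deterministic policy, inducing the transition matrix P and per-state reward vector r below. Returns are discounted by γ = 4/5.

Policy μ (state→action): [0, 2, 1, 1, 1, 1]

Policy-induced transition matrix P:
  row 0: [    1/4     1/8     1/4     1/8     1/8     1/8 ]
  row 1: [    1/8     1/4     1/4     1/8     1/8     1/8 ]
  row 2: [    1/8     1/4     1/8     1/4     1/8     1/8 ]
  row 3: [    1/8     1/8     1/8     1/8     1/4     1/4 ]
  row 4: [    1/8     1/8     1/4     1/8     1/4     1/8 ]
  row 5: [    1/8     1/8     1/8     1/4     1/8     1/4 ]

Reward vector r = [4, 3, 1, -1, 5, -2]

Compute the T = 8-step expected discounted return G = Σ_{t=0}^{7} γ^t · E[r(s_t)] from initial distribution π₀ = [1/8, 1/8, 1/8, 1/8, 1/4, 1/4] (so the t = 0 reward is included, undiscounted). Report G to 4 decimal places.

t=0: π = [0.1250, 0.1250, 0.1250, 0.1250, 0.2500, 0.2500], E[r] = 1.6250, γ^t·E[r] = 1.625000, running G = 1.625000
t=1: π = [0.1406, 0.1563, 0.1875, 0.1719, 0.1719, 0.1719], E[r] = 1.5625, γ^t·E[r] = 1.250000, running G = 2.875000
t=2: π = [0.1426, 0.1680, 0.1836, 0.1699, 0.1680, 0.1680], E[r] = 1.5918, γ^t·E[r] = 1.018750, running G = 3.893750
t=3: π = [0.1428, 0.1689, 0.1848, 0.1689, 0.1672, 0.1672], E[r] = 1.5957, γ^t·E[r] = 0.817000, running G = 4.710750
t=4: π = [0.1429, 0.1692, 0.1849, 0.1690, 0.1670, 0.1670], E[r] = 1.5960, γ^t·E[r] = 0.653725, running G = 5.364475
t=5: π = [0.1429, 0.1693, 0.1849, 0.1690, 0.1670, 0.1670], E[r] = 1.5961, γ^t·E[r] = 0.523018, running G = 5.887493
t=6: π = [0.1429, 0.1693, 0.1849, 0.1690, 0.1670, 0.1670], E[r] = 1.5961, γ^t·E[r] = 0.418417, running G = 6.305910
t=7: π = [0.1429, 0.1693, 0.1849, 0.1690, 0.1670, 0.1670], E[r] = 1.5961, γ^t·E[r] = 0.334734, running G = 6.640644

G = 6.6406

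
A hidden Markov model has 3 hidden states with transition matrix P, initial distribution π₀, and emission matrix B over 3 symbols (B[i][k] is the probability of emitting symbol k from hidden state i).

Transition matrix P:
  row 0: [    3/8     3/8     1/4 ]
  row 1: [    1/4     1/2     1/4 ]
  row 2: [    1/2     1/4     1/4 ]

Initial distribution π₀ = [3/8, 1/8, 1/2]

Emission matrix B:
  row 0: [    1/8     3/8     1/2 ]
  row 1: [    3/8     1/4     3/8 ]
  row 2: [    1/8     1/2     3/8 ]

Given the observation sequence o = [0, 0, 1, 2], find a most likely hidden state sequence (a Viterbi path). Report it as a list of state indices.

path = [1, 1, 2, 0]

t=0: δ = [4.688e-02, 4.688e-02, 6.250e-02]  (obs o_0=0)
t=1: δ = [3.906e-03, 8.789e-03, 1.953e-03]  ψ = [2, 1, 2]  (obs o_1=0)
t=2: δ = [8.240e-04, 1.099e-03, 1.099e-03]  ψ = [1, 1, 1]  (obs o_2=1)
t=3: δ = [2.747e-04, 2.060e-04, 1.030e-04]  ψ = [2, 1, 1]  (obs o_3=2)
backtrack: best end state = 0; path = [1, 1, 2, 0]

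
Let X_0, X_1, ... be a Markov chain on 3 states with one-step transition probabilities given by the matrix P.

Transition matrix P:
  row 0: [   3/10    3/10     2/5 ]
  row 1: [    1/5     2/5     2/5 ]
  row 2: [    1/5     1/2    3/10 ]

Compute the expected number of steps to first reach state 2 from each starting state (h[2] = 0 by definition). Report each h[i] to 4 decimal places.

h = [2.5000, 2.5000, 0.0000]

First-step conditioning: h[2] = 0; for i ≠ 2, h[i] = 1 + Σ_k P[i][k]·h[k].
  h[0] = 1 + 3/10·h[0] + 3/10·h[1]
  h[1] = 1 + 1/5·h[0] + 2/5·h[1]
Solving the 2×2 linear system over states ≠ 2 gives exactly h = [5/2, 5/2, 0] (h[2] = 0 is the target).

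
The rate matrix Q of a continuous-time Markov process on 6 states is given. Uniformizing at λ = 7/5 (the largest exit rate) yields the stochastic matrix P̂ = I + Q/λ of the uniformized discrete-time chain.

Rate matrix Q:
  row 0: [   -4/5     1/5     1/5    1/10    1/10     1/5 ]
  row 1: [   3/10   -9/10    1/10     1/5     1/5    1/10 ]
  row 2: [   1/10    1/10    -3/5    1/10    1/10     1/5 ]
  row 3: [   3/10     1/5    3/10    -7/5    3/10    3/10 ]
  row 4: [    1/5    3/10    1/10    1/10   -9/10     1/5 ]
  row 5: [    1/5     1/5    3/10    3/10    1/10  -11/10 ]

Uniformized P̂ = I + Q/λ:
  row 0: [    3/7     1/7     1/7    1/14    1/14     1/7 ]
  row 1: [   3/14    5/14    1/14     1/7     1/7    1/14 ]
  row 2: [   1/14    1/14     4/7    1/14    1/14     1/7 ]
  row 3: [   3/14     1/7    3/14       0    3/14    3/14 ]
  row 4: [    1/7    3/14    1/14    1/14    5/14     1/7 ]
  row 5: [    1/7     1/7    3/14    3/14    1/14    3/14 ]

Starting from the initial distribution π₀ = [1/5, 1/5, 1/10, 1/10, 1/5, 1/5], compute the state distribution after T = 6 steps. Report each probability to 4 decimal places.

t=0: π = [0.2000, 0.2000, 0.1000, 0.1000, 0.2000, 0.2000]
t=1: π = [0.2143, 0.1929, 0.1786, 0.1071, 0.1571, 0.1500]
t=2: π = [0.2128, 0.1827, 0.2128, 0.0990, 0.1454, 0.1474]
t=3: π = [0.2086, 0.1772, 0.2282, 0.0985, 0.1402, 0.1474]
t=4: π = [0.2058, 0.1745, 0.2356, 0.0981, 0.1382, 0.1478]
t=5: π = [0.2043, 0.1733, 0.2390, 0.0980, 0.1374, 0.1480]
t=6: π = [0.2035, 0.1727, 0.2407, 0.0979, 0.1371, 0.1480]

π = [0.2035, 0.1727, 0.2407, 0.0979, 0.1371, 0.1480]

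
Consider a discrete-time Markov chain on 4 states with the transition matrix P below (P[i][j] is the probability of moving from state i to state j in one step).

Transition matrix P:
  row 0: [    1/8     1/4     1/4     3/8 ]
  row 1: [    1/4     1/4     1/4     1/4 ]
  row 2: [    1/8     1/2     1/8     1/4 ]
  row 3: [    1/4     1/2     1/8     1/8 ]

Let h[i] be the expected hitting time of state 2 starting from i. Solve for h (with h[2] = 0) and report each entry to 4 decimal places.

First-step conditioning: h[2] = 0; for i ≠ 2, h[i] = 1 + Σ_k P[i][k]·h[k].
  h[0] = 1 + 1/8·h[0] + 1/4·h[1] + 3/8·h[3]
  h[1] = 1 + 1/4·h[0] + 1/4·h[1] + 1/4·h[3]
  h[3] = 1 + 1/4·h[0] + 1/2·h[1] + 1/8·h[3]
Solving the 3×3 linear system over states ≠ 2 gives exactly h = [328/71, 324/71, 0, 360/71] (h[2] = 0 is the target).

h = [4.6197, 4.5634, 0.0000, 5.0704]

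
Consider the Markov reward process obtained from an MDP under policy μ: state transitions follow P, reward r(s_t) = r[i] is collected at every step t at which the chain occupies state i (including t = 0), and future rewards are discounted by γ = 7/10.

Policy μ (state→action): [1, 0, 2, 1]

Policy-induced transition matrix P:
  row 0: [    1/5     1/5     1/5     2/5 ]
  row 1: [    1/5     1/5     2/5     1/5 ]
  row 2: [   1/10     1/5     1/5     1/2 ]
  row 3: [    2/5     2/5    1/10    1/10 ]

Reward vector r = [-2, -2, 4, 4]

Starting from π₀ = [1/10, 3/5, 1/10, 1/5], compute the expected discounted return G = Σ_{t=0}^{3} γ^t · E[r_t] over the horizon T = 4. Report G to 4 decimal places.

G = 1.5652

t=0: π = [0.1000, 0.6000, 0.1000, 0.2000], E[r] = -0.2000, γ^t·E[r] = -0.200000, running G = -0.200000
t=1: π = [0.2300, 0.2400, 0.3000, 0.2300], E[r] = 1.1800, γ^t·E[r] = 0.826000, running G = 0.626000
t=2: π = [0.2160, 0.2460, 0.2250, 0.3130], E[r] = 1.2280, γ^t·E[r] = 0.601720, running G = 1.227720
t=3: π = [0.2401, 0.2626, 0.2179, 0.2794], E[r] = 0.9838, γ^t·E[r] = 0.337443, running G = 1.565163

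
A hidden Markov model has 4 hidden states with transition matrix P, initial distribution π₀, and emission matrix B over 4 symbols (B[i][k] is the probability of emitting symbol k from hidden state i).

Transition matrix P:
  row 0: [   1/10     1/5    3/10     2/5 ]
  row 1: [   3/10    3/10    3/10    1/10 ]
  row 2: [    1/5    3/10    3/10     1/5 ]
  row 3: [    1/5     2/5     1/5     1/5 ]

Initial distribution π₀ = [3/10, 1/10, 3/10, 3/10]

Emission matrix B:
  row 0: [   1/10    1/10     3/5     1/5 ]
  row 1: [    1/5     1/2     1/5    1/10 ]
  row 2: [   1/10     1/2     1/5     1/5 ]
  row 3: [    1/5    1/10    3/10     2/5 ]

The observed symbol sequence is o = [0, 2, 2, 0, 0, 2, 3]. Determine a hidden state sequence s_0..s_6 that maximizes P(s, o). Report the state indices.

path = [3, 1, 0, 3, 1, 0, 3]

t=0: δ = [3.000e-02, 2.000e-02, 3.000e-02, 6.000e-02]  (obs o_0=0)
t=1: δ = [7.200e-03, 4.800e-03, 2.400e-03, 3.600e-03]  ψ = [3, 3, 3, 0]  (obs o_1=2)
t=2: δ = [8.640e-04, 2.880e-04, 4.320e-04, 8.640e-04]  ψ = [1, 0, 0, 0]  (obs o_2=2)
t=3: δ = [1.728e-05, 6.912e-05, 2.592e-05, 6.912e-05]  ψ = [3, 3, 0, 0]  (obs o_3=0)
t=4: δ = [2.074e-06, 5.530e-06, 2.074e-06, 2.765e-06]  ψ = [1, 3, 1, 3]  (obs o_4=0)
t=5: δ = [9.953e-07, 3.318e-07, 3.318e-07, 2.488e-07]  ψ = [1, 1, 1, 0]  (obs o_5=2)
t=6: δ = [1.991e-08, 1.991e-08, 5.972e-08, 1.593e-07]  ψ = [0, 0, 0, 0]  (obs o_6=3)
backtrack: best end state = 3; path = [3, 1, 0, 3, 1, 0, 3]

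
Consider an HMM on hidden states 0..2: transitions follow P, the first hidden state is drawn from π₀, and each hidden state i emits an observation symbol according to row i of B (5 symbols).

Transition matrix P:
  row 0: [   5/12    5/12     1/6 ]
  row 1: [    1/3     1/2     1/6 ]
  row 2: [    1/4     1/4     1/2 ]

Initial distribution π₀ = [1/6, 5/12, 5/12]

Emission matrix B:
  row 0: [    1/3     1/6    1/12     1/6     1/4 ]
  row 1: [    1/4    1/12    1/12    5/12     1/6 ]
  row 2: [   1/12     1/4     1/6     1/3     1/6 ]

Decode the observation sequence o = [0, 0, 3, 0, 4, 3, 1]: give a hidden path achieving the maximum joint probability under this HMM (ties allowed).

t=0: δ = [5.556e-02, 1.042e-01, 3.472e-02]  (obs o_0=0)
t=1: δ = [1.157e-02, 1.302e-02, 1.447e-03]  ψ = [1, 1, 1]  (obs o_1=0)
t=2: δ = [8.038e-04, 2.713e-03, 7.234e-04]  ψ = [0, 1, 1]  (obs o_2=3)
t=3: δ = [3.014e-04, 3.391e-04, 3.768e-05]  ψ = [1, 1, 1]  (obs o_3=0)
t=4: δ = [3.140e-05, 2.826e-05, 9.419e-06]  ψ = [0, 1, 1]  (obs o_4=4)
t=5: δ = [2.180e-06, 5.887e-06, 1.744e-06]  ψ = [0, 1, 0]  (obs o_5=3)
t=6: δ = [3.270e-07, 2.453e-07, 2.453e-07]  ψ = [1, 1, 1]  (obs o_6=1)
backtrack: best end state = 0; path = [1, 1, 1, 1, 1, 1, 0]

path = [1, 1, 1, 1, 1, 1, 0]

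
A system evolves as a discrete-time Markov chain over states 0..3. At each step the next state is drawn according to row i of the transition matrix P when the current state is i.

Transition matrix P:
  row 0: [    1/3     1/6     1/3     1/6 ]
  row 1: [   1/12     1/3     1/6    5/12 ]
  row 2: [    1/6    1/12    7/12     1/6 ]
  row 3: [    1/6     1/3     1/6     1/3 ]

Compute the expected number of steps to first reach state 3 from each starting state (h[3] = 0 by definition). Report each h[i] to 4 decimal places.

h = [4.8440, 3.3578, 5.0092, 0.0000]

First-step conditioning: h[3] = 0; for i ≠ 3, h[i] = 1 + Σ_k P[i][k]·h[k].
  h[0] = 1 + 1/3·h[0] + 1/6·h[1] + 1/3·h[2]
  h[1] = 1 + 1/12·h[0] + 1/3·h[1] + 1/6·h[2]
  h[2] = 1 + 1/6·h[0] + 1/12·h[1] + 7/12·h[2]
Solving the 3×3 linear system over states ≠ 3 gives exactly h = [528/109, 366/109, 546/109, 0] (h[3] = 0 is the target).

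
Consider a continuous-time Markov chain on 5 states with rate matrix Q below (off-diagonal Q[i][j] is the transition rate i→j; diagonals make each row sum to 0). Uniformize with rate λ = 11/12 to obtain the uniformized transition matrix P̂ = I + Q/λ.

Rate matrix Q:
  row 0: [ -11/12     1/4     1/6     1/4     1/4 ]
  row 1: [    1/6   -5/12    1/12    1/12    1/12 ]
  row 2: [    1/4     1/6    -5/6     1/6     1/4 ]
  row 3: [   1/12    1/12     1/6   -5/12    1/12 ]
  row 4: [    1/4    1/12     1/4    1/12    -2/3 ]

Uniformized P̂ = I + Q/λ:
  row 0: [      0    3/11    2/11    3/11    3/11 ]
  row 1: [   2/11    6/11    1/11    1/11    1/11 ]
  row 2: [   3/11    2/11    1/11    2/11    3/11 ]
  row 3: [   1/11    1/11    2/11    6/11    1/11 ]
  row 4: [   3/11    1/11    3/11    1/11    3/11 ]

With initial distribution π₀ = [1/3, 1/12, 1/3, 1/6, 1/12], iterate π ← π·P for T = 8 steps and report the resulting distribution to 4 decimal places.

π = [0.1613, 0.2472, 0.1613, 0.2474, 0.1828]

t=0: π = [0.3333, 0.0833, 0.3333, 0.1667, 0.0833]
t=1: π = [0.1439, 0.2197, 0.1515, 0.2576, 0.2273]
t=2: π = [0.1667, 0.2307, 0.1687, 0.2479, 0.1860]
t=3: π = [0.1612, 0.2414, 0.1624, 0.2492, 0.1857]
t=4: π = [0.1615, 0.2447, 0.1620, 0.2483, 0.1835]
t=5: π = [0.1613, 0.2462, 0.1615, 0.2479, 0.1831]
t=6: π = [0.1613, 0.2468, 0.1614, 0.2476, 0.1829]
t=7: π = [0.1613, 0.2471, 0.1613, 0.2474, 0.1828]
t=8: π = [0.1613, 0.2472, 0.1613, 0.2474, 0.1828]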